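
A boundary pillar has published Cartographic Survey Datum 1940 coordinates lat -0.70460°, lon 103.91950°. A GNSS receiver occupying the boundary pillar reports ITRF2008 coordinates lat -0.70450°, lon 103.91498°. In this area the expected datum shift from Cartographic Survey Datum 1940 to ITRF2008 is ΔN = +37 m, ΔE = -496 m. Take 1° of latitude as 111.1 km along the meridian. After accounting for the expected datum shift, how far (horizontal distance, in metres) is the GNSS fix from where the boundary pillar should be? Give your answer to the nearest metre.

27 m

Observed coordinate differences: Δφ = +0.00010°, Δλ = -0.00452°.
Converting to metres (1° lat = 111100 m, cos φ = 0.999924): observed ΔN = 11.1 m, observed ΔE = -502.1 m.
Subtracting the expected shift leaves a residual of 11.1 − (37) = -25.9 m north and -502.1 − (-496) = -6.1 m east.
Residual distance = √((-25.9)² + (-6.1)²) = 26.6 m.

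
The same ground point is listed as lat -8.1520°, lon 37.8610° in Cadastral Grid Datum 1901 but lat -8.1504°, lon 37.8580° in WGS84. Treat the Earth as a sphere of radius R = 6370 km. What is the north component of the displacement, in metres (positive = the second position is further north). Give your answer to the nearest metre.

ΔN = 178 m

Δφ = -8.1504° − -8.1520° = +0.0016°; Δλ = 37.8580° − 37.8610° = -0.0030°.
1° along a meridian = πR/180 = 111177 m.
ΔN = Δφ × 111177 = 177.9 m; ΔE = Δλ × 111177 × cos(-8.1520°) = -0.0030 × 111177 × 0.989895 = -330.2 m.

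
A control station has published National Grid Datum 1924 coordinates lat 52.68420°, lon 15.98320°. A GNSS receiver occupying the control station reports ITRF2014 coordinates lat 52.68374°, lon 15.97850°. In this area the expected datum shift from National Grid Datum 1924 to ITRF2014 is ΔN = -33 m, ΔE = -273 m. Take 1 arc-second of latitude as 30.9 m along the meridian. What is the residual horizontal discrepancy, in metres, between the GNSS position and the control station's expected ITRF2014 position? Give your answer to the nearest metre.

48 m

Observed coordinate differences: Δφ = -0.00046°, Δλ = -0.00470°.
Converting to metres (1° lat = 111240 m, cos φ = 0.606208): observed ΔN = -51.2 m, observed ΔE = -316.9 m.
Subtracting the expected shift leaves a residual of -51.2 − (-33) = -18.2 m north and -316.9 − (-273) = -43.9 m east.
Residual distance = √((-18.2)² + (-43.9)²) = 47.6 m.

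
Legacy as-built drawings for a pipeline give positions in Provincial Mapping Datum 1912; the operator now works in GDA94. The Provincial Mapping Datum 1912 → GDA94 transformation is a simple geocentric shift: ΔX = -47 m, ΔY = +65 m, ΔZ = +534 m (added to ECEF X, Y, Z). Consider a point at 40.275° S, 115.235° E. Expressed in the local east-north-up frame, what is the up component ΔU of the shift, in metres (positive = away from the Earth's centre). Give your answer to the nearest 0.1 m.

ΔU = -285.1 m

The local up (radial) axis is (cos φ cos λ, cos φ sin λ, sin φ), giving ΔU = 15.288 + 44.859 − 345.208 = -285.06 m.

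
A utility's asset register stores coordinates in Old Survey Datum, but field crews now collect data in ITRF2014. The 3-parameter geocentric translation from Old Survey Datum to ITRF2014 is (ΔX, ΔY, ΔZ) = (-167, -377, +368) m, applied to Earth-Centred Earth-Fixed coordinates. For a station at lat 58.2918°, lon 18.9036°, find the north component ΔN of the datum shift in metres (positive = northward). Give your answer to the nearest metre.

At φ = 58.2918°, λ = 18.9036°: sin φ = 0.850736, cos φ = 0.525593, sin λ = 0.323977, cos λ = 0.946065.
ΔN = −sin φ cos λ·ΔX − sin φ sin λ·ΔY + cos φ·ΔZ = −(0.850736)(0.946065)(-167) − (0.850736)(0.323977)(-377) + (0.525593)(368) = 431.74 m.

ΔN = 432 m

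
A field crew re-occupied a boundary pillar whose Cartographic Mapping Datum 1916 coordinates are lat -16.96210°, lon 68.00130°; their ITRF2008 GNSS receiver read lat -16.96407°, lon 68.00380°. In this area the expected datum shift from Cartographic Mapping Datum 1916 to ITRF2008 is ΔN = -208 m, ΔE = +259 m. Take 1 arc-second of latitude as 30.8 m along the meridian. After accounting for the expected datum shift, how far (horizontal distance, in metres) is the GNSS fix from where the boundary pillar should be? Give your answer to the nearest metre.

12 m

Observed coordinate differences: Δφ = -0.00197°, Δλ = +0.00250°.
Converting to metres (1° lat = 110880 m, cos φ = 0.956498): observed ΔN = -218.4 m, observed ΔE = 265.1 m.
Subtracting the expected shift leaves a residual of -218.4 − (-208) = -10.4 m north and 265.1 − (259) = 6.1 m east.
Residual distance = √((-10.4)² + 6.1²) = 12.1 m.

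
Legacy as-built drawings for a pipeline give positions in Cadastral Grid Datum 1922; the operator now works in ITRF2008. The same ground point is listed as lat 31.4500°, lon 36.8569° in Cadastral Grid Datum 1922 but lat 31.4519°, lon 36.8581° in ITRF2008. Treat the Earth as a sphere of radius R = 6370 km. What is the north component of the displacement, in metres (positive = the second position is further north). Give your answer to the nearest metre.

Δφ = 31.4519° − 31.4500° = +0.0019°; Δλ = 36.8581° − 36.8569° = +0.0012°.
1° along a meridian = πR/180 = 111177 m.
ΔN = Δφ × 111177 = 211.2 m; ΔE = Δλ × 111177 × cos(31.4500°) = +0.0012 × 111177 × 0.853096 = 113.8 m.

ΔN = 211 m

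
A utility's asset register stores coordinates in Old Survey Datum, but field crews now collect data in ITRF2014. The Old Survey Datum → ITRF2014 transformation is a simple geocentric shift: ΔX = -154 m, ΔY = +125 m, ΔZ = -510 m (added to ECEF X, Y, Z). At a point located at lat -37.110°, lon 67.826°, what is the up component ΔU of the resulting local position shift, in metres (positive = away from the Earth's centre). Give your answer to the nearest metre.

ΔU = 354 m

The local up (radial) axis is (cos φ cos λ, cos φ sin λ, sin φ), giving ΔU = -46.352 + 92.312 + 307.707 = 353.67 m.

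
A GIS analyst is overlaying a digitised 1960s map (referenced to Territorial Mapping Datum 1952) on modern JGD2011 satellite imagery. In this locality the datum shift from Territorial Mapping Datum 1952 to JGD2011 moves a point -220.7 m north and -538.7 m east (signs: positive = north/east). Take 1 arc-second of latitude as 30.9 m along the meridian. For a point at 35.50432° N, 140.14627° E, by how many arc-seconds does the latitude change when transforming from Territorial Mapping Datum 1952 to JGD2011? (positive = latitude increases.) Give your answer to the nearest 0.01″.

1″ of latitude = 30.90 m, so Δφ = -220.7 / 30.90 = -7.142″.

Δφ = -7.14″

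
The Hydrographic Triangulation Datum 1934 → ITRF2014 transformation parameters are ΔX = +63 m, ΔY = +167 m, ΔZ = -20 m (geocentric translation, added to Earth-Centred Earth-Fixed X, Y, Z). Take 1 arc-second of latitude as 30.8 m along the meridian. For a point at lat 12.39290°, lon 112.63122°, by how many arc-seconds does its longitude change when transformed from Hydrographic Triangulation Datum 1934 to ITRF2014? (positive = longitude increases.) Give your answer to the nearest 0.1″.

sin φ = 0.214614, cos φ = 0.976699, sin λ = 0.923001, cos λ = -0.384798.
East component: ΔE = −sin λ·ΔX + cos λ·ΔY = −(0.923001)(63) + (-0.384798)(167) = -122.41 m.
1° of latitude spans 3600 × 30.80 = 110880 m; at latitude φ, 1° of longitude spans that × cos φ = 108296.4 m, so Δλ = -122.41 / 108296.4 × 3600 = -4.069″.

Δλ = -4.1″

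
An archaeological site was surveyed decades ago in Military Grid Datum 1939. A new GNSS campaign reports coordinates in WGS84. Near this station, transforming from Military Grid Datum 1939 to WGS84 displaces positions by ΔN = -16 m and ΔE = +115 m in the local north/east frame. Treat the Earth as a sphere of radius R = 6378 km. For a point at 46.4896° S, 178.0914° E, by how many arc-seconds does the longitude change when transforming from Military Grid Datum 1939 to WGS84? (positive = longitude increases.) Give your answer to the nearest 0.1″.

At latitude -46.4896°, cos φ = 0.688486.
One radian of longitude at latitude φ spans R cos φ, so Δλ = ΔE / (R cos φ) = 115.0 / (6378000 × 0.688486) = 2.6189e-05 rad = 5.402″.

Δλ = 5.4″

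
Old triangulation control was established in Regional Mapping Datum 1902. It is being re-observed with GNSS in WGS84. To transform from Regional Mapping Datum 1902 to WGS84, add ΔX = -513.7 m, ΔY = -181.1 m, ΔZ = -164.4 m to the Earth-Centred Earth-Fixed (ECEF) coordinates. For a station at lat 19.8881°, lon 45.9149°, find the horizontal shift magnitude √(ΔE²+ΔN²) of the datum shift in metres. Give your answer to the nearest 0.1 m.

243.3 m

The local east axis at (φ, λ) is (−sin λ, cos λ, 0), so ΔE = −sin(45.9149°)·(-513.7) + cos(45.9149°)·(-181.1) = 243.00 m.
The local north axis is (−sin φ cos λ, −sin φ sin λ, cos φ), giving ΔN = 121.580 + 44.253 − 154.595 = 11.24 m.
Horizontal magnitude = √(ΔE² + ΔN²) = √(243.00² + 11.24²) = 243.26 m.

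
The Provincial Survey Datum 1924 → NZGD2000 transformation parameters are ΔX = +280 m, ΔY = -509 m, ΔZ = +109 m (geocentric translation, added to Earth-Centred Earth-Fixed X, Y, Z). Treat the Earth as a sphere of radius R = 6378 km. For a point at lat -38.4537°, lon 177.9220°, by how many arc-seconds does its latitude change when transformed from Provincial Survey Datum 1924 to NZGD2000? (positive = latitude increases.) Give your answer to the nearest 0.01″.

sin φ = -0.621882, cos φ = 0.783111, sin λ = 0.036260, cos λ = -0.999342.
North component: ΔN = −sin φ cos λ·ΔX − sin φ sin λ·ΔY + cos φ·ΔZ = −(-0.621882)(-0.999342)(280) − (-0.621882)(0.036260)(-509) + (0.783111)(109) = -100.13 m.
1° of latitude spans πR/180 = 111317 m, so Δφ = -100.13 / 111317 × 3600 = -3.238″.

Δφ = -3.24″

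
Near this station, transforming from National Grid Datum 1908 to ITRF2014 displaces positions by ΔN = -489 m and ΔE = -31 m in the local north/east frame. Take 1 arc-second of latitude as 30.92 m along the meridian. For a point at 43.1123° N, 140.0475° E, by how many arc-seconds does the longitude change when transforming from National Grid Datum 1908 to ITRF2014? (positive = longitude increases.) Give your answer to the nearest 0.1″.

Δλ = -1.4″

At latitude 43.1123°, cos φ = 0.730016.
1″ of longitude at this latitude = 30.92 × cos φ = 22.5721 m, so Δλ = -31.0 / 22.5721 = -1.373″.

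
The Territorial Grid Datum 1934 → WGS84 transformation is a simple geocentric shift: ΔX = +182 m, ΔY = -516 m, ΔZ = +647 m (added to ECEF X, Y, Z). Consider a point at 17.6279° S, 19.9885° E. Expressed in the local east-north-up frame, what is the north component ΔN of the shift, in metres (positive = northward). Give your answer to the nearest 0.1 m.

At φ = -17.6279°, λ = 19.9885°: sin φ = -0.302834, cos φ = 0.953043, sin λ = 0.341832, cos λ = 0.939761.
ΔN = −sin φ cos λ·ΔX − sin φ sin λ·ΔY + cos φ·ΔZ = −(-0.302834)(0.939761)(182) − (-0.302834)(0.341832)(-516) + (0.953043)(647) = 615.00 m.

ΔN = 615.0 m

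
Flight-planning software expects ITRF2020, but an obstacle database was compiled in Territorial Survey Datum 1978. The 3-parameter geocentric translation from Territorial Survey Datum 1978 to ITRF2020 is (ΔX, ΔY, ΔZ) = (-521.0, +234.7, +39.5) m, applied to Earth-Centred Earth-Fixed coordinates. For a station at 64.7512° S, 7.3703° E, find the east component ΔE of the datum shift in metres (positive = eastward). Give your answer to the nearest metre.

At φ = -64.7512°, λ = 7.3703°: sin φ = -0.904464, cos φ = 0.426550, sin λ = 0.128282, cos λ = 0.991738.
ΔE = −sin λ·ΔX + cos λ·ΔY = −(0.128282)·(-521.0) + (0.991738)·(234.7) = 299.60 m.

ΔE = 300 m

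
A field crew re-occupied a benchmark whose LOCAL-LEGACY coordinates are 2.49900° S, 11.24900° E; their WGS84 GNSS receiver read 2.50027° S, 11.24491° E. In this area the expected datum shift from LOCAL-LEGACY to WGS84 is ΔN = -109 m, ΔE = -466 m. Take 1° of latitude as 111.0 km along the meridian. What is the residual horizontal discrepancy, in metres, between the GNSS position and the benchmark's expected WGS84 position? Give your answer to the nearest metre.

Observed coordinate differences: Δφ = -0.00127°, Δλ = -0.00409°.
Converting to metres (1° lat = 111000 m, cos φ = 0.999049): observed ΔN = -141.0 m, observed ΔE = -453.6 m.
Subtracting the expected shift leaves a residual of -141.0 − (-109) = -32.0 m north and -453.6 − (-466) = 12.4 m east.
Residual distance = √((-32.0)² + 12.4²) = 34.3 m.

34 m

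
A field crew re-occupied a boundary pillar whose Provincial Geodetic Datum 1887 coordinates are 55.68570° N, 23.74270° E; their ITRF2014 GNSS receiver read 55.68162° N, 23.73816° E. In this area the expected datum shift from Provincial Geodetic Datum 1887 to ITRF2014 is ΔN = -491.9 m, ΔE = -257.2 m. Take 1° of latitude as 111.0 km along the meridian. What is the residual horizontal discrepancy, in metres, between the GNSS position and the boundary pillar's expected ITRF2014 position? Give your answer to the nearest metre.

47 m

Observed coordinate differences: Δφ = -0.00408°, Δλ = -0.00454°.
Converting to metres (1° lat = 111000 m, cos φ = 0.563732): observed ΔN = -452.9 m, observed ΔE = -284.1 m.
Subtracting the expected shift leaves a residual of -452.9 − (-491.9) = 39.0 m north and -284.1 − (-257.2) = -26.9 m east.
Residual distance = √(39.0² + (-26.9)²) = 47.4 m.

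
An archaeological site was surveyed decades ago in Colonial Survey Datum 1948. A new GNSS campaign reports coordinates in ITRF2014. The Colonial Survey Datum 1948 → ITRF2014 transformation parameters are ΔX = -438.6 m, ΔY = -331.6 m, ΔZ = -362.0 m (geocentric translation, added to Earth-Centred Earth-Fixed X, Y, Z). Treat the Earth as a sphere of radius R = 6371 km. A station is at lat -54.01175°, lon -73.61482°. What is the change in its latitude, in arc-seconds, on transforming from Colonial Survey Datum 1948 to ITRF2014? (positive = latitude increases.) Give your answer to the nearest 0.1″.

Δφ = -1.8″

sin φ = -0.809138, cos φ = 0.587619, sin λ = -0.959387, cos λ = 0.282093.
North component: ΔN = −sin φ cos λ·ΔX − sin φ sin λ·ΔY + cos φ·ΔZ = −(-0.809138)(0.282093)(-438.6) − (-0.809138)(-0.959387)(-331.6) + (0.587619)(-362.0) = -55.42 m.
1° of latitude spans πR/180 = 111195 m, so Δφ = -55.42 / 111195 × 3600 = -1.794″.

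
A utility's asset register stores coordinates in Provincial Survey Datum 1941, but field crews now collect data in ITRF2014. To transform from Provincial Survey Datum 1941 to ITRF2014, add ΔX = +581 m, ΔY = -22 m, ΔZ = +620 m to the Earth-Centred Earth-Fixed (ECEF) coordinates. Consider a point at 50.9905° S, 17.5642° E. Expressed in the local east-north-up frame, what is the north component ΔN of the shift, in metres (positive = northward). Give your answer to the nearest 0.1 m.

The local north axis is (−sin φ cos λ, −sin φ sin λ, cos φ), giving ΔN = 430.414 − 5.159 + 390.259 = 815.51 m.

ΔN = 815.5 m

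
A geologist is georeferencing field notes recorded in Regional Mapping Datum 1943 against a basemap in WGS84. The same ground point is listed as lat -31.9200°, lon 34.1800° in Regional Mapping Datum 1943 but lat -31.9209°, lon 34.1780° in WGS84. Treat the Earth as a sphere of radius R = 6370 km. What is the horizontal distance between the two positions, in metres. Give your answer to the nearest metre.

Δφ = -31.9209° − -31.9200° = -0.0009°; Δλ = 34.1780° − 34.1800° = -0.0020°.
1° along a meridian = πR/180 = 111177 m.
ΔN = Δφ × 111177 = -100.1 m; ΔE = Δλ × 111177 × cos(-31.9200°) = -0.0020 × 111177 × 0.848787 = -188.7 m.
Distance = √(ΔE² + ΔN²) = √((-188.7)² + (-100.1)²) = 213.6 m.

214 m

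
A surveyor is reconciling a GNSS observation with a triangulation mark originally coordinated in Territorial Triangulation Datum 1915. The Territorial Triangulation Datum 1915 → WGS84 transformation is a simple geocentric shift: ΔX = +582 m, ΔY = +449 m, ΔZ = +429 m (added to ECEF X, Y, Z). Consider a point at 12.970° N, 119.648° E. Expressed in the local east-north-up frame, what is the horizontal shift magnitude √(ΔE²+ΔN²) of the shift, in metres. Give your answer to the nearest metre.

The local east axis at (φ, λ) is (−sin λ, cos λ, 0), so ΔE = −sin(119.648°)·582 + cos(119.648°)·449 = -727.91 m.
The local north axis is (−sin φ cos λ, −sin φ sin λ, cos φ), giving ΔN = 64.616 − 87.581 + 418.055 = 395.09 m.
Horizontal magnitude = √(ΔE² + ΔN²) = √((-727.91)² + 395.09²) = 828.22 m.

828 m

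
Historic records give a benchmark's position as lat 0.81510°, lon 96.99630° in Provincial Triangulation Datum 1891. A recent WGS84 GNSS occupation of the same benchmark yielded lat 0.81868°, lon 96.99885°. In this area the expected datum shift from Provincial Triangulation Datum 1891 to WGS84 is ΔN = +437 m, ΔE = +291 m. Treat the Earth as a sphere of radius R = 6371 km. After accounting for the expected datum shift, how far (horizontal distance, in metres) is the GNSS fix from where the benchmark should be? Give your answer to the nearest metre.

Observed coordinate differences: Δφ = +0.00358°, Δλ = +0.00255°.
Converting to metres (1° lat = 111195 m, cos φ = 0.999899): observed ΔN = 398.1 m, observed ΔE = 283.5 m.
Subtracting the expected shift leaves a residual of 398.1 − (437) = -38.9 m north and 283.5 − (291) = -7.5 m east.
Residual distance = √((-38.9)² + (-7.5)²) = 39.6 m.

40 m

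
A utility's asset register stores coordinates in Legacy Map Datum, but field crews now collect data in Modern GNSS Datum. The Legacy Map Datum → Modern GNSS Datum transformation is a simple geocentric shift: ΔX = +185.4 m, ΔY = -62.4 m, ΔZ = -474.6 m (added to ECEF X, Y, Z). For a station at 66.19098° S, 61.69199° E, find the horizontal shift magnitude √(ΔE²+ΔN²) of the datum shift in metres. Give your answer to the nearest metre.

251 m

The local east axis at (φ, λ) is (−sin λ, cos λ, 0), so ΔE = −sin(61.69199°)·185.4 + cos(61.69199°)·(-62.4) = -192.82 m.
The local north axis is (−sin φ cos λ, −sin φ sin λ, cos φ), giving ΔN = 80.437 − 50.262 − 191.591 = -161.42 m.
Horizontal magnitude = √(ΔE² + ΔN²) = √((-192.82)² + (-161.42)²) = 251.46 m.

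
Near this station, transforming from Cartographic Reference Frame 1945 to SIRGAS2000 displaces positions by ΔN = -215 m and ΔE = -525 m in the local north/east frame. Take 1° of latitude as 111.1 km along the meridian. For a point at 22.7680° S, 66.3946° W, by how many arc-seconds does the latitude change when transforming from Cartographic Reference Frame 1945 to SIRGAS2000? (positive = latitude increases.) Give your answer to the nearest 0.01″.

Δφ = -6.97″

1° of latitude = 111.1 km, so Δφ = -215.0 / 111100 = -0.0019352° = -6.967″.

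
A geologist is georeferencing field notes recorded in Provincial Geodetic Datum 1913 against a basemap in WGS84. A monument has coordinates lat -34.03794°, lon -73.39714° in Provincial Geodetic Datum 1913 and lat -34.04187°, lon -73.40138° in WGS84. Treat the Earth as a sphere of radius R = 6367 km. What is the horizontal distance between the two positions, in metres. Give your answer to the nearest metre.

Δφ = -34.04187° − -34.03794° = -0.00393°; Δλ = -73.40138° − -73.39714° = -0.00424°.
1° along a meridian = πR/180 = 111125 m.
ΔN = Δφ × 111125 = -436.7 m; ΔE = Δλ × 111125 × cos(-34.03794°) = -0.00424 × 111125 × 0.828667 = -390.4 m.
Distance = √(ΔE² + ΔN²) = √((-390.4)² + (-436.7)²) = 585.8 m.

586 m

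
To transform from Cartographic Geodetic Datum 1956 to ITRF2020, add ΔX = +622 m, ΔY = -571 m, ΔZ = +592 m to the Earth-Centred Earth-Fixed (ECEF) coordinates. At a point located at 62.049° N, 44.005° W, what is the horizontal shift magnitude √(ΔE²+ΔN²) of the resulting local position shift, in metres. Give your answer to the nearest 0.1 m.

At φ = 62.049°, λ = -44.005°: sin φ = 0.883349, cos φ = 0.468716, sin λ = -0.694721, cos λ = 0.719279.
ΔE = −sin λ·ΔX + cos λ·ΔY = −(-0.694721)·(622) + (0.719279)·(-571) = 21.41 m.
ΔN = −sin φ cos λ·ΔX − sin φ sin λ·ΔY + cos φ·ΔZ = −(0.883349)(0.719279)(622) − (0.883349)(-0.694721)(-571) + (0.468716)(592) = -468.13 m.
Horizontal magnitude = √(ΔE² + ΔN²) = √(21.41² + (-468.13)²) = 468.62 m.

468.6 m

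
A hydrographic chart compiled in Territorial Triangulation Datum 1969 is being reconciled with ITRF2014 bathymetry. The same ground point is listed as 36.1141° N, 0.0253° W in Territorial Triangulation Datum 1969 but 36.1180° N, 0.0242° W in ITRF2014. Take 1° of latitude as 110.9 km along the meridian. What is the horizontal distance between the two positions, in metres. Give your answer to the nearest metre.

444 m

Δφ = 36.1180° − 36.1141° = +0.0039°; Δλ = -0.0242° − -0.0253° = +0.0011°.
ΔN = Δφ × 110900 = 432.5 m; ΔE = Δλ × 110900 × cos(36.1141°) = +0.0011 × 110900 × 0.807845 = 98.5 m.
Distance = √(ΔE² + ΔN²) = √(98.5² + 432.5²) = 443.6 m.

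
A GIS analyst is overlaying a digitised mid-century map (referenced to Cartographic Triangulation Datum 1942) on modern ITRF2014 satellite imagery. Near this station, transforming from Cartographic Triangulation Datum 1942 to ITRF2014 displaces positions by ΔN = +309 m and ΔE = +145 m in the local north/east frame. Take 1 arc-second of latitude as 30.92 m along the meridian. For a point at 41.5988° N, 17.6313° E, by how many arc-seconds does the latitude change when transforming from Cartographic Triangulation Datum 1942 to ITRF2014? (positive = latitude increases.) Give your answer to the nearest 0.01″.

Δφ = 9.99″

1″ of latitude = 30.92 m, so Δφ = 309.0 / 30.92 = 9.994″.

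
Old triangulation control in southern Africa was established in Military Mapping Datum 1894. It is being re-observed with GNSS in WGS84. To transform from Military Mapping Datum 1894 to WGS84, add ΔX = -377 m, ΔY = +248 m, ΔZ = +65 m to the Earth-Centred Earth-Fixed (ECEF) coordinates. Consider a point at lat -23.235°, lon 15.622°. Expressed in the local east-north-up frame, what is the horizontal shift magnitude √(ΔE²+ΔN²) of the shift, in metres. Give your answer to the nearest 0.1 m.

At φ = -23.235°, λ = 15.622°: sin φ = -0.394503, cos φ = 0.918895, sin λ = 0.269290, cos λ = 0.963059.
ΔE = −sin λ·ΔX + cos λ·ΔY = −(0.269290)·(-377) + (0.963059)·(248) = 340.36 m.
ΔN = −sin φ cos λ·ΔX − sin φ sin λ·ΔY + cos φ·ΔZ = −(-0.394503)(0.963059)(-377) − (-0.394503)(0.269290)(248) + (0.918895)(65) = -57.16 m.
Horizontal magnitude = √(ΔE² + ΔN²) = √(340.36² + (-57.16)²) = 345.13 m.

345.1 m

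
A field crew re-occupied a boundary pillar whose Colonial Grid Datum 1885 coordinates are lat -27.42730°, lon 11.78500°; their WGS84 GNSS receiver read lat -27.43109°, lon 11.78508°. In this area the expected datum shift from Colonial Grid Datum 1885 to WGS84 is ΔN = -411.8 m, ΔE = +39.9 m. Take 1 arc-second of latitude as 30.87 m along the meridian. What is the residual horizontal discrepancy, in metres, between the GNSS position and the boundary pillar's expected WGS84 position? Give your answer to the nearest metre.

33 m

Observed coordinate differences: Δφ = -0.00379°, Δλ = +0.00008°.
Converting to metres (1° lat = 111132 m, cos φ = 0.887596): observed ΔN = -421.2 m, observed ΔE = 7.9 m.
Subtracting the expected shift leaves a residual of -421.2 − (-411.8) = -9.4 m north and 7.9 − (39.9) = -32.0 m east.
Residual distance = √((-9.4)² + (-32.0)²) = 33.4 m.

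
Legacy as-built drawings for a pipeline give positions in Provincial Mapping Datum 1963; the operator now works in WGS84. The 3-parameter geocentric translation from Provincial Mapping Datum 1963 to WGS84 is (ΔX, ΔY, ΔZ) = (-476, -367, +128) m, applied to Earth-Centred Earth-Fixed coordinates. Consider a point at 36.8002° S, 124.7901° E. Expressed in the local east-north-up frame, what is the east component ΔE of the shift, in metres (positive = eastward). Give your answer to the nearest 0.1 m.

The local east axis at (φ, λ) is (−sin λ, cos λ, 0), so ΔE = −sin(124.7901°)·(-476) + cos(124.7901°)·(-367) = 600.31 m.

ΔE = 600.3 m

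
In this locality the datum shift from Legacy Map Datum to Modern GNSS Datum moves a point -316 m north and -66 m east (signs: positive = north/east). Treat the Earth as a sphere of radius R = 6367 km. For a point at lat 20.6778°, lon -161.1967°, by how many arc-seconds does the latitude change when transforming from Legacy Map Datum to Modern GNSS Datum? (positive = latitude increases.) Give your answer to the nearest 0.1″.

On a sphere of radius R, 1 rad of latitude = R, so Δφ = ΔN / R = -316.0 / 6367000 = -4.9631e-05 rad = -10.237″.

Δφ = -10.2″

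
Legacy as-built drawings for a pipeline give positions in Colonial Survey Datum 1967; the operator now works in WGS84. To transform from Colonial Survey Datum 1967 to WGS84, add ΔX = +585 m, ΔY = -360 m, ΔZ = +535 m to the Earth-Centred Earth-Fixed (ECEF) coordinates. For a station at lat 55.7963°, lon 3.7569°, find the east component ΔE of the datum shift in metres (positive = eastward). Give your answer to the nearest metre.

The local east axis at (φ, λ) is (−sin λ, cos λ, 0), so ΔE = −sin(3.7569°)·585 + cos(3.7569°)·(-360) = -397.56 m.

ΔE = -398 m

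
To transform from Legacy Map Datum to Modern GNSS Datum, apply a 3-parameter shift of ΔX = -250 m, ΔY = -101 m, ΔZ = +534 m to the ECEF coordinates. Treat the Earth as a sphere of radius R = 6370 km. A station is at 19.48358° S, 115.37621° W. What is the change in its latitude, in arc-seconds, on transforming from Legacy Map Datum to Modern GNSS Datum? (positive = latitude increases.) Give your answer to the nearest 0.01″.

Δφ = 18.44″

sin φ = -0.333537, cos φ = 0.942737, sin λ = -0.903513, cos λ = -0.428560.
North component: ΔN = −sin φ cos λ·ΔX − sin φ sin λ·ΔY + cos φ·ΔZ = −(-0.333537)(-0.428560)(-250) − (-0.333537)(-0.903513)(-101) + (0.942737)(534) = 569.59 m.
1° of latitude spans πR/180 = 111177 m, so Δφ = 569.59 / 111177 × 3600 = 18.444″.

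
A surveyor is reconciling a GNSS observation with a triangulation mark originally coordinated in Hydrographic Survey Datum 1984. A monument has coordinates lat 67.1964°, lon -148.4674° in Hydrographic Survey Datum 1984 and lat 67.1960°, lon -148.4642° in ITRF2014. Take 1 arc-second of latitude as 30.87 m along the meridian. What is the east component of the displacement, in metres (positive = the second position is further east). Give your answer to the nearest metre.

Δφ = 67.1960° − 67.1964° = -0.0004°; Δλ = -148.4642° − -148.4674° = +0.0032°.
1° of latitude = 3600 × 30.87 = 111132 m.
ΔN = Δφ × 111132 = -44.5 m; ΔE = Δλ × 111132 × cos(67.1964°) = +0.0032 × 111132 × 0.387574 = 137.8 m.

ΔE = 138 m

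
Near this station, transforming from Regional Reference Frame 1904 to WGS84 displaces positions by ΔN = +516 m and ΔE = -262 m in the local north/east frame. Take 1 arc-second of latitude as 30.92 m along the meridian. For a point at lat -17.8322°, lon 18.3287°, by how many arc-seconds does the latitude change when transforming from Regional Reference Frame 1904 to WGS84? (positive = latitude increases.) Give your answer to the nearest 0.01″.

1″ of latitude = 30.92 m, so Δφ = 516.0 / 30.92 = 16.688″.

Δφ = 16.69″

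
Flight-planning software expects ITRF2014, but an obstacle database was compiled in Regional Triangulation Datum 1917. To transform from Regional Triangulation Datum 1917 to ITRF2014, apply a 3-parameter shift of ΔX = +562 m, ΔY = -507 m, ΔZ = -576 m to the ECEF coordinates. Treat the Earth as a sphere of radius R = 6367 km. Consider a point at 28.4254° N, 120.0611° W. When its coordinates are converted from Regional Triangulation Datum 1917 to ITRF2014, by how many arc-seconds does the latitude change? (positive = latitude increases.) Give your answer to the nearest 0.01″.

sin φ = 0.476014, cos φ = 0.879438, sin λ = -0.865492, cos λ = -0.500923.
North component: ΔN = −sin φ cos λ·ΔX − sin φ sin λ·ΔY + cos φ·ΔZ = −(0.476014)(-0.500923)(562) − (0.476014)(-0.865492)(-507) + (0.879438)(-576) = -581.43 m.
1° of latitude spans πR/180 = 111125 m, so Δφ = -581.43 / 111125 × 3600 = -18.836″.

Δφ = -18.84″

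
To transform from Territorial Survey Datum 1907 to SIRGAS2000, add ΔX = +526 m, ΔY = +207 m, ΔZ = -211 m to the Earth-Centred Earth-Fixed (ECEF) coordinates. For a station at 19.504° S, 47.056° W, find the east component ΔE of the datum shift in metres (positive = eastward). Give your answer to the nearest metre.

ΔE = 526 m

At φ = -19.504°, λ = -47.056°: sin φ = -0.333873, cos φ = 0.942618, sin λ = -0.732020, cos λ = 0.681283.
ΔE = −sin λ·ΔX + cos λ·ΔY = −(-0.732020)·(526) + (0.681283)·(207) = 526.07 m.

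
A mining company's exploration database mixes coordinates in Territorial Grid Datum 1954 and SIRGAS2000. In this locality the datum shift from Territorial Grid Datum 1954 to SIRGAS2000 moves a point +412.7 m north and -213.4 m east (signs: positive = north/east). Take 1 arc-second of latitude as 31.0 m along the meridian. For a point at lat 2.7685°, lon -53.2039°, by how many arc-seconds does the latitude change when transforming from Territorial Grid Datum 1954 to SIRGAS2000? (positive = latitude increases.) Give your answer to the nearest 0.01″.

1″ of latitude = 31.00 m, so Δφ = 412.7 / 31.00 = 13.313″.

Δφ = 13.31″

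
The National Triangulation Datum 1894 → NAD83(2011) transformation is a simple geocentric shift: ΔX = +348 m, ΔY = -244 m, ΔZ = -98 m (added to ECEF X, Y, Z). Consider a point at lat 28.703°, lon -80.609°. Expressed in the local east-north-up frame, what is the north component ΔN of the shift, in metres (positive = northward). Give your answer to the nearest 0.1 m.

At φ = 28.703°, λ = -80.609°: sin φ = 0.480269, cos φ = 0.877121, sin λ = -0.986598, cos λ = 0.163171.
ΔN = −sin φ cos λ·ΔX − sin φ sin λ·ΔY + cos φ·ΔZ = −(0.480269)(0.163171)(348) − (0.480269)(-0.986598)(-244) + (0.877121)(-98) = -228.84 m.

ΔN = -228.8 m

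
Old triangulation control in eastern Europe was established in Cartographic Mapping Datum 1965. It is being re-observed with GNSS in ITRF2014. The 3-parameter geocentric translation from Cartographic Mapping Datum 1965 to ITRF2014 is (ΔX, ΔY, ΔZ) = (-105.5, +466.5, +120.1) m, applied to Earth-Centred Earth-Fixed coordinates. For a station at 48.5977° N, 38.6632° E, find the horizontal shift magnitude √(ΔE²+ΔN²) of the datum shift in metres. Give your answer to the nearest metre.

At φ = 48.5977°, λ = 38.6632°: sin φ = 0.750085, cos φ = 0.661342, sin λ = 0.624741, cos λ = 0.780832.
ΔE = −sin λ·ΔX + cos λ·ΔY = −(0.624741)·(-105.5) + (0.780832)·(466.5) = 430.17 m.
ΔN = −sin φ cos λ·ΔX − sin φ sin λ·ΔY + cos φ·ΔZ = −(0.750085)(0.780832)(-105.5) − (0.750085)(0.624741)(466.5) + (0.661342)(120.1) = -77.39 m.
Horizontal magnitude = √(ΔE² + ΔN²) = √(430.17² + (-77.39)²) = 437.07 m.

437 m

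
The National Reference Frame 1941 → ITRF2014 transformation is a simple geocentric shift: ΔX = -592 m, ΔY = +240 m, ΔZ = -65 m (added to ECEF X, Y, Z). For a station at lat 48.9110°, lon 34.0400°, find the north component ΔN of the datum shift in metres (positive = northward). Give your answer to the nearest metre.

At φ = 48.9110°, λ = 34.0400°: sin φ = 0.753690, cos φ = 0.657231, sin λ = 0.559772, cos λ = 0.828647.
ΔN = −sin φ cos λ·ΔX − sin φ sin λ·ΔY + cos φ·ΔZ = −(0.753690)(0.828647)(-592) − (0.753690)(0.559772)(240) + (0.657231)(-65) = 225.75 m.

ΔN = 226 m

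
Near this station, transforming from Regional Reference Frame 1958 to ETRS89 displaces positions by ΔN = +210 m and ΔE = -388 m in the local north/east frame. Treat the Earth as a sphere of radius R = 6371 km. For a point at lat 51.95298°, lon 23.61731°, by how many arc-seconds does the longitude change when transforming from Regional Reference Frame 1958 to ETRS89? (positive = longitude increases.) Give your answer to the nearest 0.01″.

Δλ = -20.38″

At latitude 51.95298°, cos φ = 0.616308.
One radian of longitude at latitude φ spans R cos φ, so Δλ = ΔE / (R cos φ) = -388.0 / (6371000 × 0.616308) = -9.8816e-05 rad = -20.382″.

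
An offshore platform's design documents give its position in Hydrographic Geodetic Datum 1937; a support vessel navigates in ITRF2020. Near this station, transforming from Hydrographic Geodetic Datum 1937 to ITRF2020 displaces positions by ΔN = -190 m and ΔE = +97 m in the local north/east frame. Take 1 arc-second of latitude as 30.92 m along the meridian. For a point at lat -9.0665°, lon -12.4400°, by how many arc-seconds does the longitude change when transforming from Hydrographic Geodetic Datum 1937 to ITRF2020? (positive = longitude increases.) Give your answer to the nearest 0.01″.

Δλ = 3.18″

At latitude -9.0665°, cos φ = 0.987506.
1″ of longitude at this latitude = 30.92 × cos φ = 30.5337 m, so Δλ = 97.0 / 30.5337 = 3.177″.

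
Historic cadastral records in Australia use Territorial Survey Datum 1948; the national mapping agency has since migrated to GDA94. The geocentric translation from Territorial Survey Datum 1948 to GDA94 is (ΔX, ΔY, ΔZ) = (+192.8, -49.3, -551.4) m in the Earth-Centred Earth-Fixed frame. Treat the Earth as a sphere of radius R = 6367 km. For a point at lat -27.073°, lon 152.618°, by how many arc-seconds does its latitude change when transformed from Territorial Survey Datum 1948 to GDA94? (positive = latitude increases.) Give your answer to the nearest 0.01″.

Δφ = -18.76″

sin φ = -0.455125, cos φ = 0.890427, sin λ = 0.459921, cos λ = -0.887960.
North component: ΔN = −sin φ cos λ·ΔX − sin φ sin λ·ΔY + cos φ·ΔZ = −(-0.455125)(-0.887960)(192.8) − (-0.455125)(0.459921)(-49.3) + (0.890427)(-551.4) = -579.22 m.
1° of latitude spans πR/180 = 111125 m, so Δφ = -579.22 / 111125 × 3600 = -18.764″.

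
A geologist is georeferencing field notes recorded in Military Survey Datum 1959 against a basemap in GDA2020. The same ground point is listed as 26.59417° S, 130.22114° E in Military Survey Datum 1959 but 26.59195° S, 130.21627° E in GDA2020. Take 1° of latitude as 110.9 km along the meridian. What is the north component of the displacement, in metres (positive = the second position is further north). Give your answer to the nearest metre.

Δφ = -26.59195° − -26.59417° = +0.00222°; Δλ = 130.21627° − 130.22114° = -0.00487°.
ΔN = Δφ × 110900 = 246.2 m; ΔE = Δλ × 110900 × cos(-26.59417°) = -0.00487 × 110900 × 0.894200 = -482.9 m.

ΔN = 246 m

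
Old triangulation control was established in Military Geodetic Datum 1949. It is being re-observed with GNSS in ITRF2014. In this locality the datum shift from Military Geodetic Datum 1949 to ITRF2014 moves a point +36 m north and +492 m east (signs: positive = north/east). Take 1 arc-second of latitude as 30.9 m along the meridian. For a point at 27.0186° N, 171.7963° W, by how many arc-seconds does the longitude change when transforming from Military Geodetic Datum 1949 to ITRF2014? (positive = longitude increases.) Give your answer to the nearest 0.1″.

At latitude 27.0186°, cos φ = 0.890859.
1″ of longitude at this latitude = 30.90 × cos φ = 27.5275 m, so Δλ = 492.0 / 27.5275 = 17.873″.

Δλ = 17.9″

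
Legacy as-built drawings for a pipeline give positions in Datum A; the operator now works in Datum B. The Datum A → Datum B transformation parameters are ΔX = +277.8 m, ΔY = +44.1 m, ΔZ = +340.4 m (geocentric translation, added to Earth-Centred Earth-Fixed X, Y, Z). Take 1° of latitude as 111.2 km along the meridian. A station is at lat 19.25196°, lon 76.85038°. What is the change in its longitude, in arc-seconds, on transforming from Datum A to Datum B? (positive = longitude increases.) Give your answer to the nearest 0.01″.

sin φ = 0.329723, cos φ = 0.944078, sin λ = 0.973779, cos λ = 0.227495.
East component: ΔE = −sin λ·ΔX + cos λ·ΔY = −(0.973779)(277.8) + (0.227495)(44.1) = -260.48 m.
1° of latitude spans 111200 m; at latitude φ, 1° of longitude spans that × cos φ = 104981.4 m, so Δλ = -260.48 / 104981.4 × 3600 = -8.932″.

Δλ = -8.93″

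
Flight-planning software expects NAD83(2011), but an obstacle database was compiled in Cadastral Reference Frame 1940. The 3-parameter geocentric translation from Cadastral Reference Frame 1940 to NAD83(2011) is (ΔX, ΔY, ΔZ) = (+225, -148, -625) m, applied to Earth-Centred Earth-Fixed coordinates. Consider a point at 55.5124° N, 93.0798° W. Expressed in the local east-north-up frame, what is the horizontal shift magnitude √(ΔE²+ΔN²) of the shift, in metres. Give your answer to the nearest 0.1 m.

The local east axis at (φ, λ) is (−sin λ, cos λ, 0), so ΔE = −sin(-93.0798°)·225 + cos(-93.0798°)·(-148) = 232.63 m.
The local north axis is (−sin φ cos λ, −sin φ sin λ, cos φ), giving ΔN = 9.964 − 121.813 − 353.892 = -465.74 m.
Horizontal magnitude = √(ΔE² + ΔN²) = √(232.63² + (-465.74)²) = 520.61 m.

520.6 m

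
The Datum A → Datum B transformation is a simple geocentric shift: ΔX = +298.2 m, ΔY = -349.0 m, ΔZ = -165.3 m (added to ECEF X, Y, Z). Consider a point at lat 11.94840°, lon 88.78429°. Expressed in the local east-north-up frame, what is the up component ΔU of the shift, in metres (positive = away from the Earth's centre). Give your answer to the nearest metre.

The local up (radial) axis is (cos φ cos λ, cos φ sin λ, sin φ), giving ΔU = 6.190 − 341.362 − 34.222 = -369.39 m.

ΔU = -369 m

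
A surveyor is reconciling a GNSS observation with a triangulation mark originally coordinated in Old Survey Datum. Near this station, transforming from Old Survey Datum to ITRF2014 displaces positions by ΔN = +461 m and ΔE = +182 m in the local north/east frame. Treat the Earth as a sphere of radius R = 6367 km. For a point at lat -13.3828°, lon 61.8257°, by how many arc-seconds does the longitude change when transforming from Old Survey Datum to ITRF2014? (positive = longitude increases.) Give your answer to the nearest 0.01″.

At latitude -13.3828°, cos φ = 0.972845.
One radian of longitude at latitude φ spans R cos φ, so Δλ = ΔE / (R cos φ) = 182.0 / (6367000 × 0.972845) = 2.9383e-05 rad = 6.061″.

Δλ = 6.06″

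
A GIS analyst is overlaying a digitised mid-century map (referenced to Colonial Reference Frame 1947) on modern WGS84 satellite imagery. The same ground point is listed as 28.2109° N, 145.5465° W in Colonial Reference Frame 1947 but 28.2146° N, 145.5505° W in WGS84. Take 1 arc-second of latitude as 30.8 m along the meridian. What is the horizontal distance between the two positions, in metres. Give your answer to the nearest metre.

Δφ = 28.2146° − 28.2109° = +0.0037°; Δλ = -145.5505° − -145.5465° = -0.0040°.
1° of latitude = 3600 × 30.80 = 110880 m.
ΔN = Δφ × 110880 = 410.3 m; ΔE = Δλ × 110880 × cos(28.2109°) = -0.0040 × 110880 × 0.881214 = -390.8 m.
Distance = √(ΔE² + ΔN²) = √((-390.8)² + 410.3²) = 566.6 m.

567 m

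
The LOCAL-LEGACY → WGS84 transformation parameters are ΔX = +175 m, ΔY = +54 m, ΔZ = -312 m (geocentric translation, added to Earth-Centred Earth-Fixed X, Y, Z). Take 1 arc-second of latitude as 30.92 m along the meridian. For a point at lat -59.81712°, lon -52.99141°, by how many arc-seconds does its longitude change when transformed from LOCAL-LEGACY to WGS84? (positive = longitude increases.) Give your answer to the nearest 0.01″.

sin φ = -0.864425, cos φ = 0.502762, sin λ = -0.798545, cos λ = 0.601935.
East component: ΔE = −sin λ·ΔX + cos λ·ΔY = −(-0.798545)(175) + (0.601935)(54) = 172.25 m.
1° of latitude spans 3600 × 30.92 = 111312 m; at latitude φ, 1° of longitude spans that × cos φ = 55963.4 m, so Δλ = 172.25 / 55963.4 × 3600 = 11.080″.

Δλ = 11.08″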